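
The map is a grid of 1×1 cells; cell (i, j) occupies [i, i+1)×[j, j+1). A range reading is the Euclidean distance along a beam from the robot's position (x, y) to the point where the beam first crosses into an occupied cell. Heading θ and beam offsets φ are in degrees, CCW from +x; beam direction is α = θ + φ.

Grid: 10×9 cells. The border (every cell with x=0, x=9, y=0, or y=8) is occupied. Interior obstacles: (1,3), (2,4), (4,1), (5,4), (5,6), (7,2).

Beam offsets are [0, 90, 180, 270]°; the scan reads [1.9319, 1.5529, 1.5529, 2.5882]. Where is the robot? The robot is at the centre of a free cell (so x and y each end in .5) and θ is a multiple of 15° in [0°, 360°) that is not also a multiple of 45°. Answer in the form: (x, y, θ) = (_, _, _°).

(x, y, θ) = (3.5, 6.5, 255°)

The pose lattice has 50·16 = 800 candidates. Test each by forward raycasting.
  (2.5, 3.5, 285°): beam 1 = 2.5882 ≠ 1.9319 ✗
  (7.5, 3.5, 75°): beam 1 = 4.6587 ≠ 1.9319 ✗
  (3.5, 4.5, 255°): beam 1 = 3.6235 ≠ 1.9319 ✗
  …
  (3.5, 6.5, 255°): r_1=1.9319, r_2=1.5529, r_3=1.5529, r_4=2.5882 — all match ✓
Only this pose fits every beam.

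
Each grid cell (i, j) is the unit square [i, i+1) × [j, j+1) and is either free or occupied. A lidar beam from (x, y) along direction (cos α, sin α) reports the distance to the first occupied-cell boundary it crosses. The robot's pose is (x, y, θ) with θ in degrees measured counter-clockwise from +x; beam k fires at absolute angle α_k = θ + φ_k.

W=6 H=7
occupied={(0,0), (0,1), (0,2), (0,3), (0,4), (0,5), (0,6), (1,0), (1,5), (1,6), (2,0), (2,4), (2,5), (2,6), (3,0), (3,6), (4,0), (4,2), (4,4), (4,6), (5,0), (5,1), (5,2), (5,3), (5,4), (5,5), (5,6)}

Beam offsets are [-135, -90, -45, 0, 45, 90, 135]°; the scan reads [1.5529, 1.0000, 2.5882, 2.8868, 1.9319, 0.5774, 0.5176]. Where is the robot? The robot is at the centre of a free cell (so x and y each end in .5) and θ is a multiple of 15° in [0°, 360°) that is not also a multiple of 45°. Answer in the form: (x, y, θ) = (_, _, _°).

Candidates: 15 free-cell centres × 16 headings = 240 poses. Raycast each; keep the one whose scan matches to 4 dp.
  (2.5, 2.5, 150°): beam 2 = 4.0415 ≠ 1.0000 ✗
  (1.5, 1.5, 330°): beam 1 = 0.5176 ≠ 1.5529 ✗
  (2.5, 3.5, 255°): beam 1 = 0.5774 ≠ 1.5529 ✗
  (4.5, 5.5, 300°): beam 2 = 1.7321 ≠ 1.0000 ✗
  (3.5, 4.5, 120°): beam 1 = 0.5176 ≠ 1.5529 ✗
  …
  (3.5, 1.5, 150°): r_1=1.5529, r_2=1.0000, r_3=2.5882, r_4=2.8868, r_5=1.9319, r_6=0.5774, r_7=0.5176 — all match ✓
Unique over the lattice → pose = (3.5, 1.5, 150°).

(x, y, θ) = (3.5, 1.5, 150°)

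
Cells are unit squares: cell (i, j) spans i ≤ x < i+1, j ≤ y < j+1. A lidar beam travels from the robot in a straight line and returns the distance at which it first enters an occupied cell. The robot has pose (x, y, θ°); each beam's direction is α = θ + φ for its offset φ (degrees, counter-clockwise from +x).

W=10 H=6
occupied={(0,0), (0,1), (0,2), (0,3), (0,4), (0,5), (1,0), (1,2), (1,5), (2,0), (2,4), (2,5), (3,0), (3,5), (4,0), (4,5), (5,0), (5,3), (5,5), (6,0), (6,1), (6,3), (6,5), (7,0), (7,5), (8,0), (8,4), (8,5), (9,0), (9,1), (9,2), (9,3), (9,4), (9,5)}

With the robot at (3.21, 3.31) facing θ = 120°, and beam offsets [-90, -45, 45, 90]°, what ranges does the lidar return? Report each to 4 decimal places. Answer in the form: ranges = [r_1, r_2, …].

ranges = [3.3800, 1.7496, 2.2880, 1.3972]

beam 1: φ=-90°, α=30°
  cosα=0.8660 sinα=0.5000 | (3,3) | tMaxX 0.9122 tMaxY 1.3800 | tΔX 1.1547 tΔY 2.0000
    t=0.9122 [x] (4,3)
    t=1.3800 [y] (4,4)
    t=2.0669 [x] (5,4)
    t=3.2216 [x] (6,4)
    t=3.3800 [y] (6,5) — stop
  → r_1 = 3.3800
beam 2: φ=-45°, α=75°
  cosα=0.2588 sinα=0.9659 | (3,3) | tMaxX 3.0523 tMaxY 0.7143 | tΔX 3.8637 tΔY 1.0353
    t=0.7143 [y] (3,4)
    t=1.7496 [y] (3,5) — stop
  → r_2 = 1.7496
beam 3: φ=45°, α=165°
  cosα=-0.9659 sinα=0.2588 | (3,3) | tMaxX 0.2174 tMaxY 2.6660 | tΔX 1.0353 tΔY 3.8637
    t=0.2174 [x] (2,3)
    t=1.2527 [x] (1,3)
    t=2.2880 [x] (0,3) — stop
  → r_3 = 2.2880
beam 4: φ=90°, α=210°
  cosα=-0.8660 sinα=-0.5000 | (3,3) | tMaxX 0.2425 tMaxY 0.6200 | tΔX 1.1547 tΔY 2.0000
    t=0.2425 [x] (2,3)
    t=0.6200 [y] (2,2)
    t=1.3972 [x] (1,2) — stop
  → r_4 = 1.3972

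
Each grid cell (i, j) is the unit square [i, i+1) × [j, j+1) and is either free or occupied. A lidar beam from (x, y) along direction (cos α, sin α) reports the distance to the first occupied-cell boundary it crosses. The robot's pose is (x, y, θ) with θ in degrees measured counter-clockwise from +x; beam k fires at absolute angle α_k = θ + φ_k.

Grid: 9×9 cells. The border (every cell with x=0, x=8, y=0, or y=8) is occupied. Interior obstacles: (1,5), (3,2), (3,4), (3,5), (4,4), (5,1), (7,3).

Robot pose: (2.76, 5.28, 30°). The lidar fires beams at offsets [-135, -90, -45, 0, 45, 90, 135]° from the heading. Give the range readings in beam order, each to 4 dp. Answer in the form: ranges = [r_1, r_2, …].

beam 1: φ=-135°, α=255°
  direction (-0.2588, -0.9659); cell (2,5); t to first gridline: x 2.9364, y 0.2899 (then +3.8637 / +1.0353)
    (2,4) via y @ 0.2899
    (2,3) via y @ 1.3252
    (2,2) via y @ 2.3604
    (1,2) via x @ 2.9364
    (1,1) via y @ 3.3957
    (1,0) via y @ 4.4310  # hit
  → r_1 = 4.4310
beam 2: φ=-90°, α=300°
  direction (0.5000, -0.8660); cell (2,5); t to first gridline: x 0.4800, y 0.3233 (then +2.0000 / +1.1547)
    (2,4) via y @ 0.3233
    (3,4) via x @ 0.4800  # hit
  → r_2 = 0.4800
beam 3: φ=-45°, α=345°
  direction (0.9659, -0.2588); cell (2,5); t to first gridline: x 0.2485, y 1.0818 (then +1.0353 / +3.8637)
    (3,5) via x @ 0.2485  # hit
  → r_3 = 0.2485
beam 4: φ=0°, α=30°
  direction (0.8660, 0.5000); cell (2,5); t to first gridline: x 0.2771, y 1.4400 (then +1.1547 / +2.0000)
    (3,5) via x @ 0.2771  # hit
  → r_4 = 0.2771
beam 5: φ=45°, α=75°
  direction (0.2588, 0.9659); cell (2,5); t to first gridline: x 0.9273, y 0.7454 (then +3.8637 / +1.0353)
    (2,6) via y @ 0.7454
    (3,6) via x @ 0.9273
    (3,7) via y @ 1.7807
    (3,8) via y @ 2.8160  # hit
  → r_5 = 2.8160
beam 6: φ=90°, α=120°
  direction (-0.5000, 0.8660); cell (2,5); t to first gridline: x 1.5200, y 0.8314 (then +2.0000 / +1.1547)
    (2,6) via y @ 0.8314
    (1,6) via x @ 1.5200
    (1,7) via y @ 1.9861
    (1,8) via y @ 3.1408  # hit
  → r_6 = 3.1408
beam 7: φ=135°, α=165°
  direction (-0.9659, 0.2588); cell (2,5); t to first gridline: x 0.7868, y 2.7819 (then +1.0353 / +3.8637)
    (1,5) via x @ 0.7868  # hit
  → r_7 = 0.7868

ranges = [4.4310, 0.4800, 0.2485, 0.2771, 2.8160, 3.1408, 0.7868]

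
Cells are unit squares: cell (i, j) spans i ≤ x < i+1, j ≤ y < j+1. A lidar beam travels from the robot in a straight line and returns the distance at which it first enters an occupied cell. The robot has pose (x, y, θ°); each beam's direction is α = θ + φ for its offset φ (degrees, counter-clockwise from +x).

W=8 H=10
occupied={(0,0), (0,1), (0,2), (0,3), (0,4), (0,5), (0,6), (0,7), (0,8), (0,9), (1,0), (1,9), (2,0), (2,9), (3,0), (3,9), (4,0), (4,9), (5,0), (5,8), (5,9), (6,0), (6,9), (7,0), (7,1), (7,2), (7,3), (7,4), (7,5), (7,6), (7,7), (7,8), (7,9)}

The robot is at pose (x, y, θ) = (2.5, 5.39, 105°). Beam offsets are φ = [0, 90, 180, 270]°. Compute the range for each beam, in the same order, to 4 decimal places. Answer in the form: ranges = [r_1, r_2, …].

ranges = [3.7373, 1.5529, 4.5449, 4.6587]

beam 1: φ=0°, α=105°
  dir = (cos 105°, sin 105°) = (-0.2588, 0.9659); from cell (2,5)
  next x-line at t=1.9319, next y-line at t=0.6315; Δt_x=3.8637, Δt_y=1.0353
    y: enter (2,6) at t=0.6315
    y: enter (2,7) at t=1.6668
    x: enter (1,7) at t=1.9319
    y: enter (1,8) at t=2.7021
    y: enter (1,9) at t=3.7373 ← occupied
  → r_1 = 3.7373
beam 2: φ=90°, α=195°
  dir = (cos 195°, sin 195°) = (-0.9659, -0.2588); from cell (2,5)
  next x-line at t=0.5176, next y-line at t=1.5068; Δt_x=1.0353, Δt_y=3.8637
    x: enter (1,5) at t=0.5176
    y: enter (1,4) at t=1.5068
    x: enter (0,4) at t=1.5529 ← occupied
  → r_2 = 1.5529
beam 3: φ=180°, α=285°
  dir = (cos 285°, sin 285°) = (0.2588, -0.9659); from cell (2,5)
  next x-line at t=1.9319, next y-line at t=0.4038; Δt_x=3.8637, Δt_y=1.0353
    y: enter (2,4) at t=0.4038
    y: enter (2,3) at t=1.4390
    x: enter (3,3) at t=1.9319
    y: enter (3,2) at t=2.4743
    y: enter (3,1) at t=3.5096
    y: enter (3,0) at t=4.5449 ← occupied
  → r_3 = 4.5449
beam 4: φ=270°, α=15°
  dir = (cos 15°, sin 15°) = (0.9659, 0.2588); from cell (2,5)
  next x-line at t=0.5176, next y-line at t=2.3569; Δt_x=1.0353, Δt_y=3.8637
    x: enter (3,5) at t=0.5176
    x: enter (4,5) at t=1.5529
    y: enter (4,6) at t=2.3569
    x: enter (5,6) at t=2.5882
    x: enter (6,6) at t=3.6235
    x: enter (7,6) at t=4.6587 ← occupied
  → r_4 = 4.6587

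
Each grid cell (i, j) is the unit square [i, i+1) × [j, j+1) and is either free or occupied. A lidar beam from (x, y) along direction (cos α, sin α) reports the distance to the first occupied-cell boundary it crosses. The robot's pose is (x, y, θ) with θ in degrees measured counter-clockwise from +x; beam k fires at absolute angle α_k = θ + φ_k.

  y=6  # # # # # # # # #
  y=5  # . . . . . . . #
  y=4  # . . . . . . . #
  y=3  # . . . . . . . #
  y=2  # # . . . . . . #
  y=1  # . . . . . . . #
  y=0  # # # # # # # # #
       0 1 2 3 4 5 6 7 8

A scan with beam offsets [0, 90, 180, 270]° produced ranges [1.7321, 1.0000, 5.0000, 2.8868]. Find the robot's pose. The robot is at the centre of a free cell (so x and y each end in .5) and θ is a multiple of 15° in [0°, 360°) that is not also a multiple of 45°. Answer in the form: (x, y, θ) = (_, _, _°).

(x, y, θ) = (2.5, 3.5, 150°)

Candidates: 34 free-cell centres × 16 headings = 544 poses. Raycast each; keep the one whose scan matches to 4 dp.
  (2.5, 1.5, 75°): beam 1 = 4.6587 ≠ 1.7321 ✗
  (5.5, 5.5, 60°): beam 1 = 0.5774 ≠ 1.7321 ✗
  (6.5, 1.5, 150°): beam 1 = 6.3509 ≠ 1.7321 ✗
  (5.5, 5.5, 105°): beam 1 = 0.5176 ≠ 1.7321 ✗
  …
  (2.5, 3.5, 150°): r_1=1.7321, r_2=1.0000, r_3=5.0000, r_4=2.8868 — all match ✓
No second candidate reproduces the full scan.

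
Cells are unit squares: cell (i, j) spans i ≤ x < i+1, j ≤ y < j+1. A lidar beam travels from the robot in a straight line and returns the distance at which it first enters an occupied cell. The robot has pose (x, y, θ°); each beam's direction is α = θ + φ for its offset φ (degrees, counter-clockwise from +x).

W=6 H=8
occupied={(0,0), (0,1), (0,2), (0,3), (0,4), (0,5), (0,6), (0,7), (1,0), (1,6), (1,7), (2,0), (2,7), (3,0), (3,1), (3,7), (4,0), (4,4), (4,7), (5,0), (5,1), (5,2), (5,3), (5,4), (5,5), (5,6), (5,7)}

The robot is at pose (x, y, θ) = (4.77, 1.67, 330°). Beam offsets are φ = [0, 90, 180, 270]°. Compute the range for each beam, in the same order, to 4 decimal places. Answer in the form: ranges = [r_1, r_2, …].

beam 1: φ=0°, α=330°
  cosα=0.8660 sinα=-0.5000 | (4,1) | tMaxX 0.2656 tMaxY 1.3400 | tΔX 1.1547 tΔY 2.0000
    t=0.2656 [x] (5,1) — stop
  → r_1 = 0.2656
beam 2: φ=90°, α=60°
  cosα=0.5000 sinα=0.8660 | (4,1) | tMaxX 0.4600 tMaxY 0.3811 | tΔX 2.0000 tΔY 1.1547
    t=0.3811 [y] (4,2)
    t=0.4600 [x] (5,2) — stop
  → r_2 = 0.4600
beam 3: φ=180°, α=150°
  cosα=-0.8660 sinα=0.5000 | (4,1) | tMaxX 0.8891 tMaxY 0.6600 | tΔX 1.1547 tΔY 2.0000
    t=0.6600 [y] (4,2)
    t=0.8891 [x] (3,2)
    t=2.0438 [x] (2,2)
    t=2.6600 [y] (2,3)
    t=3.1985 [x] (1,3)
    t=4.3532 [x] (0,3) — stop
  → r_3 = 4.3532
beam 4: φ=270°, α=240°
  cosα=-0.5000 sinα=-0.8660 | (4,1) | tMaxX 1.5400 tMaxY 0.7736 | tΔX 2.0000 tΔY 1.1547
    t=0.7736 [y] (4,0) — stop
  → r_4 = 0.7736

ranges = [0.2656, 0.4600, 4.3532, 0.7736]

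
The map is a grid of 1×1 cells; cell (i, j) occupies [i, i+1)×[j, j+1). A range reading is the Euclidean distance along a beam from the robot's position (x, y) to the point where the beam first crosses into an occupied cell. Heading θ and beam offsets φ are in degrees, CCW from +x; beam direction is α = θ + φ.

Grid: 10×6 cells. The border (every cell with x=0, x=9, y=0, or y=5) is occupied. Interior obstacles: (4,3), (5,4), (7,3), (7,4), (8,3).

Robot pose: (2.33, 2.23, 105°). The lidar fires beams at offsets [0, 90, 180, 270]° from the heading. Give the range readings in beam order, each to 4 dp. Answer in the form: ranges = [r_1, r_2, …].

ranges = [2.8677, 1.3769, 1.2734, 4.8347]

beam 1: φ=0°, α=105°
  cosα=-0.2588 sinα=0.9659 | (2,2) | tMaxX 1.2750 tMaxY 0.7972 | tΔX 3.8637 tΔY 1.0353
    t=0.7972 [y] (2,3)
    t=1.2750 [x] (1,3)
    t=1.8324 [y] (1,4)
    t=2.8677 [y] (1,5) — stop
  → r_1 = 2.8677
beam 2: φ=90°, α=195°
  cosα=-0.9659 sinα=-0.2588 | (2,2) | tMaxX 0.3416 tMaxY 0.8887 | tΔX 1.0353 tΔY 3.8637
    t=0.3416 [x] (1,2)
    t=0.8887 [y] (1,1)
    t=1.3769 [x] (0,1) — stop
  → r_2 = 1.3769
beam 3: φ=180°, α=285°
  cosα=0.2588 sinα=-0.9659 | (2,2) | tMaxX 2.5887 tMaxY 0.2381 | tΔX 3.8637 tΔY 1.0353
    t=0.2381 [y] (2,1)
    t=1.2734 [y] (2,0) — stop
  → r_3 = 1.2734
beam 4: φ=270°, α=15°
  cosα=0.9659 sinα=0.2588 | (2,2) | tMaxX 0.6936 tMaxY 2.9751 | tΔX 1.0353 tΔY 3.8637
    t=0.6936 [x] (3,2)
    t=1.7289 [x] (4,2)
    t=2.7642 [x] (5,2)
    t=2.9751 [y] (5,3)
    t=3.7995 [x] (6,3)
    t=4.8347 [x] (7,3) — stop
  → r_4 = 4.8347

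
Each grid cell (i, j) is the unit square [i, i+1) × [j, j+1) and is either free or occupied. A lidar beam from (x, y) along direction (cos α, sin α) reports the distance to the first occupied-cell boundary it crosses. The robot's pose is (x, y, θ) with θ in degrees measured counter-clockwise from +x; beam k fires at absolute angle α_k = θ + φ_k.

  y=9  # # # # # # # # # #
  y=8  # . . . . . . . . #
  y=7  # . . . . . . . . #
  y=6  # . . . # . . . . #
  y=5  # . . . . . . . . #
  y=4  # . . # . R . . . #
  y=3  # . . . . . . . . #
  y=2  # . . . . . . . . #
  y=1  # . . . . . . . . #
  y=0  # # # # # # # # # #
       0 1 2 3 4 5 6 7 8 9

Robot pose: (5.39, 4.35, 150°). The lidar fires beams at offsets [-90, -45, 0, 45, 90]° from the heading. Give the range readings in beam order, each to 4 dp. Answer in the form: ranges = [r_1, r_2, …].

beam 1: φ=-90°, α=60°
  cosα=0.5000 sinα=0.8660 | (5,4) | tMaxX 1.2200 tMaxY 0.7506 | tΔX 2.0000 tΔY 1.1547
    t=0.7506 [y] (5,5)
    t=1.2200 [x] (6,5)
    t=1.9053 [y] (6,6)
    t=3.0600 [y] (6,7)
    t=3.2200 [x] (7,7)
    t=4.2147 [y] (7,8)
    t=5.2200 [x] (8,8)
    t=5.3694 [y] (8,9) — stop
  → r_1 = 5.3694
beam 2: φ=-45°, α=105°
  cosα=-0.2588 sinα=0.9659 | (5,4) | tMaxX 1.5068 tMaxY 0.6729 | tΔX 3.8637 tΔY 1.0353
    t=0.6729 [y] (5,5)
    t=1.5068 [x] (4,5)
    t=1.7082 [y] (4,6) — stop
  → r_2 = 1.7082
beam 3: φ=0°, α=150°
  cosα=-0.8660 sinα=0.5000 | (5,4) | tMaxX 0.4503 tMaxY 1.3000 | tΔX 1.1547 tΔY 2.0000
    t=0.4503 [x] (4,4)
    t=1.3000 [y] (4,5)
    t=1.6050 [x] (3,5)
    t=2.7597 [x] (2,5)
    t=3.3000 [y] (2,6)
    t=3.9144 [x] (1,6)
    t=5.0691 [x] (0,6) — stop
  → r_3 = 5.0691
beam 4: φ=45°, α=195°
  cosα=-0.9659 sinα=-0.2588 | (5,4) | tMaxX 0.4038 tMaxY 1.3523 | tΔX 1.0353 tΔY 3.8637
    t=0.4038 [x] (4,4)
    t=1.3523 [y] (4,3)
    t=1.4390 [x] (3,3)
    t=2.4743 [x] (2,3)
    t=3.5096 [x] (1,3)
    t=4.5449 [x] (0,3) — stop
  → r_4 = 4.5449
beam 5: φ=90°, α=240°
  cosα=-0.5000 sinα=-0.8660 | (5,4) | tMaxX 0.7800 tMaxY 0.4041 | tΔX 2.0000 tΔY 1.1547
    t=0.4041 [y] (5,3)
    t=0.7800 [x] (4,3)
    t=1.5588 [y] (4,2)
    t=2.7135 [y] (4,1)
    t=2.7800 [x] (3,1)
    t=3.8682 [y] (3,0) — stop
  → r_5 = 3.8682

ranges = [5.3694, 1.7082, 5.0691, 4.5449, 3.8682]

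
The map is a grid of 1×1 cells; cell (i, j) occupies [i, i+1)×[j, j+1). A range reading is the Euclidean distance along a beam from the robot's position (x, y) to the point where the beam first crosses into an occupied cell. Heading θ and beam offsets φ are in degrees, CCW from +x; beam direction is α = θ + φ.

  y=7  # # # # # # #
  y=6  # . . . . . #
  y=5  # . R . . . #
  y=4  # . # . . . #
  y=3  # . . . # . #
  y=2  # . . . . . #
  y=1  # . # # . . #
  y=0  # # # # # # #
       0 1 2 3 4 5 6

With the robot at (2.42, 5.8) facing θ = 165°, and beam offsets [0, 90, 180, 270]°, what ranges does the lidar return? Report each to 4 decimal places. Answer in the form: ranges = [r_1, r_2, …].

ranges = [1.4701, 0.8282, 3.7063, 1.2423]

beam 1: φ=0°, α=165°
  d=(-0.9659,0.2588)  start (2,5)  tX=0.4348 tY=0.7727  stride 1/|dx|=1.0353 1/|dy|=3.8637
    cross x-line → (1,5), t=0.4348
    cross y-line → (1,6), t=0.7727
    cross x-line → (0,6), t=1.4701 (wall)
  → r_1 = 1.4701
beam 2: φ=90°, α=255°
  d=(-0.2588,-0.9659)  start (2,5)  tX=1.6228 tY=0.8282  stride 1/|dx|=3.8637 1/|dy|=1.0353
    cross y-line → (2,4), t=0.8282 (wall)
  → r_2 = 0.8282
beam 3: φ=180°, α=345°
  d=(0.9659,-0.2588)  start (2,5)  tX=0.6005 tY=3.0910  stride 1/|dx|=1.0353 1/|dy|=3.8637
    cross x-line → (3,5), t=0.6005
    cross x-line → (4,5), t=1.6357
    cross x-line → (5,5), t=2.6710
    cross y-line → (5,4), t=3.0910
    cross x-line → (6,4), t=3.7063 (wall)
  → r_3 = 3.7063
beam 4: φ=270°, α=75°
  d=(0.2588,0.9659)  start (2,5)  tX=2.2409 tY=0.2071  stride 1/|dx|=3.8637 1/|dy|=1.0353
    cross y-line → (2,6), t=0.2071
    cross y-line → (2,7), t=1.2423 (wall)
  → r_4 = 1.2423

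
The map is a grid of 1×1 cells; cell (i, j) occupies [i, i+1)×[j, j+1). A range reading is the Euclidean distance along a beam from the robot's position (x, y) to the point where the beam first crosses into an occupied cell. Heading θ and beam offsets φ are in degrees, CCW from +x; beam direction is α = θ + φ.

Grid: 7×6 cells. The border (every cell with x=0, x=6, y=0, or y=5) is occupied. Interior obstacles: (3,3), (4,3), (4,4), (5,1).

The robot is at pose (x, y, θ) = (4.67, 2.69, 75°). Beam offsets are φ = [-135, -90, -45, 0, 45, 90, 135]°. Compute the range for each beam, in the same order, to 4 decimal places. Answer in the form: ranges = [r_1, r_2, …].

ranges = [0.7967, 1.3769, 1.5358, 0.3209, 0.3580, 1.1977, 3.3800]

beam 1: φ=-135°, α=300°
  cosα=0.5000 sinα=-0.8660 | (4,2) | tMaxX 0.6600 tMaxY 0.7967 | tΔX 2.0000 tΔY 1.1547
    t=0.6600 [x] (5,2)
    t=0.7967 [y] (5,1) — stop
  → r_1 = 0.7967
beam 2: φ=-90°, α=345°
  cosα=0.9659 sinα=-0.2588 | (4,2) | tMaxX 0.3416 tMaxY 2.6660 | tΔX 1.0353 tΔY 3.8637
    t=0.3416 [x] (5,2)
    t=1.3769 [x] (6,2) — stop
  → r_2 = 1.3769
beam 3: φ=-45°, α=30°
  cosα=0.8660 sinα=0.5000 | (4,2) | tMaxX 0.3811 tMaxY 0.6200 | tΔX 1.1547 tΔY 2.0000
    t=0.3811 [x] (5,2)
    t=0.6200 [y] (5,3)
    t=1.5358 [x] (6,3) — stop
  → r_3 = 1.5358
beam 4: φ=0°, α=75°
  cosα=0.2588 sinα=0.9659 | (4,2) | tMaxX 1.2750 tMaxY 0.3209 | tΔX 3.8637 tΔY 1.0353
    t=0.3209 [y] (4,3) — stop
  → r_4 = 0.3209
beam 5: φ=45°, α=120°
  cosα=-0.5000 sinα=0.8660 | (4,2) | tMaxX 1.3400 tMaxY 0.3580 | tΔX 2.0000 tΔY 1.1547
    t=0.3580 [y] (4,3) — stop
  → r_5 = 0.3580
beam 6: φ=90°, α=165°
  cosα=-0.9659 sinα=0.2588 | (4,2) | tMaxX 0.6936 tMaxY 1.1977 | tΔX 1.0353 tΔY 3.8637
    t=0.6936 [x] (3,2)
    t=1.1977 [y] (3,3) — stop
  → r_6 = 1.1977
beam 7: φ=135°, α=210°
  cosα=-0.8660 sinα=-0.5000 | (4,2) | tMaxX 0.7736 tMaxY 1.3800 | tΔX 1.1547 tΔY 2.0000
    t=0.7736 [x] (3,2)
    t=1.3800 [y] (3,1)
    t=1.9283 [x] (2,1)
    t=3.0831 [x] (1,1)
    t=3.3800 [y] (1,0) — stop
  → r_7 = 3.3800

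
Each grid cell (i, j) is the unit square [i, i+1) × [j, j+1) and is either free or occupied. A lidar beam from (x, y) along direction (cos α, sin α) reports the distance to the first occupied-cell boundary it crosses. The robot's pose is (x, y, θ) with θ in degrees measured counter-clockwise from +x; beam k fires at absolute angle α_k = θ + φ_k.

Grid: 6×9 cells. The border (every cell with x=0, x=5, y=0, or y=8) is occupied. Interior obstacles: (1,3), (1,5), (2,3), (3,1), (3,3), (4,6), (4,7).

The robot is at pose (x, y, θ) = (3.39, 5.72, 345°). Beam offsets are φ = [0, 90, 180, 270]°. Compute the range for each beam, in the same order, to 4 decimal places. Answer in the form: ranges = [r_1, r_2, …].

ranges = [1.6668, 2.3569, 2.4743, 1.7807]

beam 1: φ=0°, α=345°
  dir = (cos 345°, sin 345°) = (0.9659, -0.2588); from cell (3,5)
  next x-line at t=0.6315, next y-line at t=2.7819; Δt_x=1.0353, Δt_y=3.8637
    x: enter (4,5) at t=0.6315
    x: enter (5,5) at t=1.6668 ← occupied
  → r_1 = 1.6668
beam 2: φ=90°, α=75°
  dir = (cos 75°, sin 75°) = (0.2588, 0.9659); from cell (3,5)
  next x-line at t=2.3569, next y-line at t=0.2899; Δt_x=3.8637, Δt_y=1.0353
    y: enter (3,6) at t=0.2899
    y: enter (3,7) at t=1.3252
    x: enter (4,7) at t=2.3569 ← occupied
  → r_2 = 2.3569
beam 3: φ=180°, α=165°
  dir = (cos 165°, sin 165°) = (-0.9659, 0.2588); from cell (3,5)
  next x-line at t=0.4038, next y-line at t=1.0818; Δt_x=1.0353, Δt_y=3.8637
    x: enter (2,5) at t=0.4038
    y: enter (2,6) at t=1.0818
    x: enter (1,6) at t=1.4390
    x: enter (0,6) at t=2.4743 ← occupied
  → r_3 = 2.4743
beam 4: φ=270°, α=255°
  dir = (cos 255°, sin 255°) = (-0.2588, -0.9659); from cell (3,5)
  next x-line at t=1.5068, next y-line at t=0.7454; Δt_x=3.8637, Δt_y=1.0353
    y: enter (3,4) at t=0.7454
    x: enter (2,4) at t=1.5068
    y: enter (2,3) at t=1.7807 ← occupied
  → r_4 = 1.7807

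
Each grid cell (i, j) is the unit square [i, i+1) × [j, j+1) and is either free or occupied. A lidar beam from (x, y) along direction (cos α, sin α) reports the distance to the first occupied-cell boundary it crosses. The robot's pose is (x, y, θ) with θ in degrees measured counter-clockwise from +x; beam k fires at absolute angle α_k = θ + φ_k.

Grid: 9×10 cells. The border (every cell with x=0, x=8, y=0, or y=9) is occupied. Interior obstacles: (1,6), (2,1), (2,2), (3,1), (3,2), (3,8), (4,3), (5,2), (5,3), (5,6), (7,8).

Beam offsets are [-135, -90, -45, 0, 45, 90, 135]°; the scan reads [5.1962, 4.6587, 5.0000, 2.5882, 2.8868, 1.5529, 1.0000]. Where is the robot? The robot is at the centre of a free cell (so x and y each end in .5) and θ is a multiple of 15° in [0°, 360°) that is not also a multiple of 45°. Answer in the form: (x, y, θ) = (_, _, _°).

Enumerate (i+0.5, j+0.5, θ) over the 45 free cells and 16 admissible headings. For each, cast all 7 beams and compare to the given ranges.
  (6.5, 7.5, 195°): beam 1 = 1.0000 ≠ 5.1962 ✗
  (3.5, 4.5, 240°): beam 1 = 4.6587 ≠ 5.1962 ✗
  (3.5, 6.5, 120°): beam 1 = 1.5529 ≠ 5.1962 ✗
  (6.5, 3.5, 330°): beam 1 = 0.5176 ≠ 5.1962 ✗
  (5.5, 7.5, 255°): beam 1 = 1.7321 ≠ 5.1962 ✗
  …
  (3.5, 4.5, 165°): r_1=5.1962, r_2=4.6587, r_3=5.0000, r_4=2.5882, r_5=2.8868, r_6=1.5529, r_7=1.0000 — all match ✓
No second candidate reproduces the full scan.

(x, y, θ) = (3.5, 4.5, 165°)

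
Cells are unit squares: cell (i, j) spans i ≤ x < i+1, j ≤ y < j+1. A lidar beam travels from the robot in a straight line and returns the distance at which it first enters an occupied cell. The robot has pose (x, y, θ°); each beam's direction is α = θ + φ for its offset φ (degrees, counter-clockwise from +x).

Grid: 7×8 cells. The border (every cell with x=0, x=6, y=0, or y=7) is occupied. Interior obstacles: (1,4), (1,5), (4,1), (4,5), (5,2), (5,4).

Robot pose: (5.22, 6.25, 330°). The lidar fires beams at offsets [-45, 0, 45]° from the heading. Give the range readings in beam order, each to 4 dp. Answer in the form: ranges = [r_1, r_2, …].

ranges = [1.2941, 0.9007, 0.8075]

beam 1: φ=-45°, α=285°
  cosα=0.2588 sinα=-0.9659 | (5,6) | tMaxX 3.0137 tMaxY 0.2588 | tΔX 3.8637 tΔY 1.0353
    t=0.2588 [y] (5,5)
    t=1.2941 [y] (5,4) — stop
  → r_1 = 1.2941
beam 2: φ=0°, α=330°
  cosα=0.8660 sinα=-0.5000 | (5,6) | tMaxX 0.9007 tMaxY 0.5000 | tΔX 1.1547 tΔY 2.0000
    t=0.5000 [y] (5,5)
    t=0.9007 [x] (6,5) — stop
  → r_2 = 0.9007
beam 3: φ=45°, α=15°
  cosα=0.9659 sinα=0.2588 | (5,6) | tMaxX 0.8075 tMaxY 2.8978 | tΔX 1.0353 tΔY 3.8637
    t=0.8075 [x] (6,6) — stop
  → r_3 = 0.8075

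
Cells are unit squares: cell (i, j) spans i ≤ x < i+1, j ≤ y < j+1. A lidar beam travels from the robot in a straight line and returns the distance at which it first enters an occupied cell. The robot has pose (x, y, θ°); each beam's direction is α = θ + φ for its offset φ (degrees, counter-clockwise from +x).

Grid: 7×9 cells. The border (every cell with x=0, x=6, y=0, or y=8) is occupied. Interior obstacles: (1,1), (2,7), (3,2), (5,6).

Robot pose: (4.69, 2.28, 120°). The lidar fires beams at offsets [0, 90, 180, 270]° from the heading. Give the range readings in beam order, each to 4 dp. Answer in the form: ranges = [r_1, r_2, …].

ranges = [6.6049, 2.5600, 1.4780, 1.5127]

beam 1: φ=0°, α=120°
  cosα=-0.5000 sinα=0.8660 | (4,2) | tMaxX 1.3800 tMaxY 0.8314 | tΔX 2.0000 tΔY 1.1547
    t=0.8314 [y] (4,3)
    t=1.3800 [x] (3,3)
    t=1.9861 [y] (3,4)
    t=3.1408 [y] (3,5)
    t=3.3800 [x] (2,5)
    t=4.2955 [y] (2,6)
    t=5.3800 [x] (1,6)
    t=5.4502 [y] (1,7)
    t=6.6049 [y] (1,8) — stop
  → r_1 = 6.6049
beam 2: φ=90°, α=210°
  cosα=-0.8660 sinα=-0.5000 | (4,2) | tMaxX 0.7967 tMaxY 0.5600 | tΔX 1.1547 tΔY 2.0000
    t=0.5600 [y] (4,1)
    t=0.7967 [x] (3,1)
    t=1.9514 [x] (2,1)
    t=2.5600 [y] (2,0) — stop
  → r_2 = 2.5600
beam 3: φ=180°, α=300°
  cosα=0.5000 sinα=-0.8660 | (4,2) | tMaxX 0.6200 tMaxY 0.3233 | tΔX 2.0000 tΔY 1.1547
    t=0.3233 [y] (4,1)
    t=0.6200 [x] (5,1)
    t=1.4780 [y] (5,0) — stop
  → r_3 = 1.4780
beam 4: φ=270°, α=30°
  cosα=0.8660 sinα=0.5000 | (4,2) | tMaxX 0.3580 tMaxY 1.4400 | tΔX 1.1547 tΔY 2.0000
    t=0.3580 [x] (5,2)
    t=1.4400 [y] (5,3)
    t=1.5127 [x] (6,3) — stop
  → r_4 = 1.5127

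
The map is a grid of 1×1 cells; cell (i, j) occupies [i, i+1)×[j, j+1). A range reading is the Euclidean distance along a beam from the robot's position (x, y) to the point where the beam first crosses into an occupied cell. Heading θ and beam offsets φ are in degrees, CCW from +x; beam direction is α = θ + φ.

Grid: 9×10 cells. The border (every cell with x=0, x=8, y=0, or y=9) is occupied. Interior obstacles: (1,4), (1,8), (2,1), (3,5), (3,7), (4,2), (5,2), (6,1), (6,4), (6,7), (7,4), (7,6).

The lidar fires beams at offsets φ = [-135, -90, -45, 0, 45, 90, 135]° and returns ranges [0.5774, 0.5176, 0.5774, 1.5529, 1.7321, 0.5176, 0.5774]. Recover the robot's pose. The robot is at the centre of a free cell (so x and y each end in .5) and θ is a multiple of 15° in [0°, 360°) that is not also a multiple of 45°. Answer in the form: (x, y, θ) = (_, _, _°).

(x, y, θ) = (7.5, 7.5, 75°)

Candidates: 44 free-cell centres × 16 headings = 704 poses. Raycast each; keep the one whose scan matches to 4 dp.
  (3.5, 3.5, 150°): beam 1 = 2.5882 ≠ 0.5774 ✗
  (2.5, 8.5, 240°): beam 1 = 0.5176 ≠ 0.5774 ✗
  (1.5, 1.5, 165°): beam 2 = 5.7956 ≠ 0.5176 ✗
  (2.5, 4.5, 60°): beam 1 = 3.6235 ≠ 0.5774 ✗
  …
  (7.5, 7.5, 75°): r_1=0.5774, r_2=0.5176, r_3=0.5774, r_4=1.5529, r_5=1.7321, r_6=0.5176, r_7=0.5774 — all match ✓
Only this pose fits every beam.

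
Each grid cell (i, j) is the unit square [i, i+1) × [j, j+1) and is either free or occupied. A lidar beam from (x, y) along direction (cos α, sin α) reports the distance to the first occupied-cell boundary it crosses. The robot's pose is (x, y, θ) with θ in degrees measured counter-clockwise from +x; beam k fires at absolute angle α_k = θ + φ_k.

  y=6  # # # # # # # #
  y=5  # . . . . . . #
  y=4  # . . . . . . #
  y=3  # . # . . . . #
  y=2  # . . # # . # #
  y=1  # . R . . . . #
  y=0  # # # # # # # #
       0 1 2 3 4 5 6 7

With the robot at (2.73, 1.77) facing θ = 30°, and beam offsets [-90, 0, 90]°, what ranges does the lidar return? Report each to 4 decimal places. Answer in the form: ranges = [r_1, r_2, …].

ranges = [0.8891, 0.4600, 1.4203]

beam 1: φ=-90°, α=300°
  d=(0.5000,-0.8660)  start (2,1)  tX=0.5400 tY=0.8891  stride 1/|dx|=2.0000 1/|dy|=1.1547
    cross x-line → (3,1), t=0.5400
    cross y-line → (3,0), t=0.8891 (wall)
  → r_1 = 0.8891
beam 2: φ=0°, α=30°
  d=(0.8660,0.5000)  start (2,1)  tX=0.3118 tY=0.4600  stride 1/|dx|=1.1547 1/|dy|=2.0000
    cross x-line → (3,1), t=0.3118
    cross y-line → (3,2), t=0.4600 (wall)
  → r_2 = 0.4600
beam 3: φ=90°, α=120°
  d=(-0.5000,0.8660)  start (2,1)  tX=1.4600 tY=0.2656  stride 1/|dx|=2.0000 1/|dy|=1.1547
    cross y-line → (2,2), t=0.2656
    cross y-line → (2,3), t=1.4203 (wall)
  → r_3 = 1.4203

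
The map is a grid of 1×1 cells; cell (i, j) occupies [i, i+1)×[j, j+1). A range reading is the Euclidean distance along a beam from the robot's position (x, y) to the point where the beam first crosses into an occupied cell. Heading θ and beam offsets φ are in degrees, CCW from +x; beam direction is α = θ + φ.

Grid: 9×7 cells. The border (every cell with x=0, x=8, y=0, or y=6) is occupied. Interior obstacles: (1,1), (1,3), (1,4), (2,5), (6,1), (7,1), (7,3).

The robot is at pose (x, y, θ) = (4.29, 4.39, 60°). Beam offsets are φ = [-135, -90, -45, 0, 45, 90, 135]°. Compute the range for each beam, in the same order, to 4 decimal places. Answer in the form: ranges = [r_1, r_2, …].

beam 1: φ=-135°, α=285°
  dir = (cos 285°, sin 285°) = (0.2588, -0.9659); from cell (4,4)
  next x-line at t=2.7432, next y-line at t=0.4038; Δt_x=3.8637, Δt_y=1.0353
    y: enter (4,3) at t=0.4038
    y: enter (4,2) at t=1.4390
    y: enter (4,1) at t=2.4743
    x: enter (5,1) at t=2.7432
    y: enter (5,0) at t=3.5096 ← occupied
  → r_1 = 3.5096
beam 2: φ=-90°, α=330°
  dir = (cos 330°, sin 330°) = (0.8660, -0.5000); from cell (4,4)
  next x-line at t=0.8198, next y-line at t=0.7800; Δt_x=1.1547, Δt_y=2.0000
    y: enter (4,3) at t=0.7800
    x: enter (5,3) at t=0.8198
    x: enter (6,3) at t=1.9745
    y: enter (6,2) at t=2.7800
    x: enter (7,2) at t=3.1292
    x: enter (8,2) at t=4.2839 ← occupied
  → r_2 = 4.2839
beam 3: φ=-45°, α=15°
  dir = (cos 15°, sin 15°) = (0.9659, 0.2588); from cell (4,4)
  next x-line at t=0.7350, next y-line at t=2.3569; Δt_x=1.0353, Δt_y=3.8637
    x: enter (5,4) at t=0.7350
    x: enter (6,4) at t=1.7703
    y: enter (6,5) at t=2.3569
    x: enter (7,5) at t=2.8056
    x: enter (8,5) at t=3.8409 ← occupied
  → r_3 = 3.8409
beam 4: φ=0°, α=60°
  dir = (cos 60°, sin 60°) = (0.5000, 0.8660); from cell (4,4)
  next x-line at t=1.4200, next y-line at t=0.7044; Δt_x=2.0000, Δt_y=1.1547
    y: enter (4,5) at t=0.7044
    x: enter (5,5) at t=1.4200
    y: enter (5,6) at t=1.8591 ← occupied
  → r_4 = 1.8591
beam 5: φ=45°, α=105°
  dir = (cos 105°, sin 105°) = (-0.2588, 0.9659); from cell (4,4)
  next x-line at t=1.1205, next y-line at t=0.6315; Δt_x=3.8637, Δt_y=1.0353
    y: enter (4,5) at t=0.6315
    x: enter (3,5) at t=1.1205
    y: enter (3,6) at t=1.6668 ← occupied
  → r_5 = 1.6668
beam 6: φ=90°, α=150°
  dir = (cos 150°, sin 150°) = (-0.8660, 0.5000); from cell (4,4)
  next x-line at t=0.3349, next y-line at t=1.2200; Δt_x=1.1547, Δt_y=2.0000
    x: enter (3,4) at t=0.3349
    y: enter (3,5) at t=1.2200
    x: enter (2,5) at t=1.4896 ← occupied
  → r_6 = 1.4896
beam 7: φ=135°, α=195°
  dir = (cos 195°, sin 195°) = (-0.9659, -0.2588); from cell (4,4)
  next x-line at t=0.3002, next y-line at t=1.5068; Δt_x=1.0353, Δt_y=3.8637
    x: enter (3,4) at t=0.3002
    x: enter (2,4) at t=1.3355
    y: enter (2,3) at t=1.5068
    x: enter (1,3) at t=2.3708 ← occupied
  → r_7 = 2.3708

ranges = [3.5096, 4.2839, 3.8409, 1.8591, 1.6668, 1.4896, 2.3708]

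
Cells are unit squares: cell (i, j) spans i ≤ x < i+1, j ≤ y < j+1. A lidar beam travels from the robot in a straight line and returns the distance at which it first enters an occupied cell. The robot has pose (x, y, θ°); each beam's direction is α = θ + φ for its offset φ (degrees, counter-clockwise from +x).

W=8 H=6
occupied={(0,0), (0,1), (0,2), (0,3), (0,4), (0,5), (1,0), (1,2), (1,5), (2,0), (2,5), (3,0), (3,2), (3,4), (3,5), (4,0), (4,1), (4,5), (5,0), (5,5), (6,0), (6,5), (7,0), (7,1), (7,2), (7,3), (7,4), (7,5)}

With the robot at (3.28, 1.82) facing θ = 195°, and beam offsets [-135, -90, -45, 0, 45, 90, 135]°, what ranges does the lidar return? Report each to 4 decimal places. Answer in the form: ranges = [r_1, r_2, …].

beam 1: φ=-135°, α=60°
  cosα=0.5000 sinα=0.8660 | (3,1) | tMaxX 1.4400 tMaxY 0.2078 | tΔX 2.0000 tΔY 1.1547
    t=0.2078 [y] (3,2) — stop
  → r_1 = 0.2078
beam 2: φ=-90°, α=105°
  cosα=-0.2588 sinα=0.9659 | (3,1) | tMaxX 1.0818 tMaxY 0.1863 | tΔX 3.8637 tΔY 1.0353
    t=0.1863 [y] (3,2) — stop
  → r_2 = 0.1863
beam 3: φ=-45°, α=150°
  cosα=-0.8660 sinα=0.5000 | (3,1) | tMaxX 0.3233 tMaxY 0.3600 | tΔX 1.1547 tΔY 2.0000
    t=0.3233 [x] (2,1)
    t=0.3600 [y] (2,2)
    t=1.4780 [x] (1,2) — stop
  → r_3 = 1.4780
beam 4: φ=0°, α=195°
  cosα=-0.9659 sinα=-0.2588 | (3,1) | tMaxX 0.2899 tMaxY 3.1682 | tΔX 1.0353 tΔY 3.8637
    t=0.2899 [x] (2,1)
    t=1.3252 [x] (1,1)
    t=2.3604 [x] (0,1) — stop
  → r_4 = 2.3604
beam 5: φ=45°, α=240°
  cosα=-0.5000 sinα=-0.8660 | (3,1) | tMaxX 0.5600 tMaxY 0.9469 | tΔX 2.0000 tΔY 1.1547
    t=0.5600 [x] (2,1)
    t=0.9469 [y] (2,0) — stop
  → r_5 = 0.9469
beam 6: φ=90°, α=285°
  cosα=0.2588 sinα=-0.9659 | (3,1) | tMaxX 2.7819 tMaxY 0.8489 | tΔX 3.8637 tΔY 1.0353
    t=0.8489 [y] (3,0) — stop
  → r_6 = 0.8489
beam 7: φ=135°, α=330°
  cosα=0.8660 sinα=-0.5000 | (3,1) | tMaxX 0.8314 tMaxY 1.6400 | tΔX 1.1547 tΔY 2.0000
    t=0.8314 [x] (4,1) — stop
  → r_7 = 0.8314

ranges = [0.2078, 0.1863, 1.4780, 2.3604, 0.9469, 0.8489, 0.8314]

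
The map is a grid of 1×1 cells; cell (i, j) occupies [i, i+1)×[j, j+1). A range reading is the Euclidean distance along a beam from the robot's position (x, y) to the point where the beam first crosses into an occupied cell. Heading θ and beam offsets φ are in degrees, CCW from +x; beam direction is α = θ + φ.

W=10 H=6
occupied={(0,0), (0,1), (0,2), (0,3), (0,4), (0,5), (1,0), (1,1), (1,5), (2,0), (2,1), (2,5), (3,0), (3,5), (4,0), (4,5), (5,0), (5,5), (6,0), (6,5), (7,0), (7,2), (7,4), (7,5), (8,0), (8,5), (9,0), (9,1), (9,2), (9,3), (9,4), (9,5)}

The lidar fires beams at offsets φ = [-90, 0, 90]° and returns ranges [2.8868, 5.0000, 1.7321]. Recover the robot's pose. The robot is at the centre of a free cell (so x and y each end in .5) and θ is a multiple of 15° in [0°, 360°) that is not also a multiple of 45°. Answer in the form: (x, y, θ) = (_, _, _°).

Candidates: 28 free-cell centres × 16 headings = 448 poses. Raycast each; keep the one whose scan matches to 4 dp.
  (3.5, 2.5, 345°): beam 1 = 1.5529 ≠ 2.8868 ✗
  (8.5, 3.5, 105°): beam 1 = 0.5176 ≠ 2.8868 ✗
  (2.5, 2.5, 15°): beam 1 = 0.5176 ≠ 2.8868 ✗
  (3.5, 2.5, 150°): beam 2 = 2.8868 ≠ 5.0000 ✗
  …
  (5.5, 2.5, 150°): r_1=2.8868, r_2=5.0000, r_3=1.7321 — all match ✓
Only this pose fits every beam.

(x, y, θ) = (5.5, 2.5, 150°)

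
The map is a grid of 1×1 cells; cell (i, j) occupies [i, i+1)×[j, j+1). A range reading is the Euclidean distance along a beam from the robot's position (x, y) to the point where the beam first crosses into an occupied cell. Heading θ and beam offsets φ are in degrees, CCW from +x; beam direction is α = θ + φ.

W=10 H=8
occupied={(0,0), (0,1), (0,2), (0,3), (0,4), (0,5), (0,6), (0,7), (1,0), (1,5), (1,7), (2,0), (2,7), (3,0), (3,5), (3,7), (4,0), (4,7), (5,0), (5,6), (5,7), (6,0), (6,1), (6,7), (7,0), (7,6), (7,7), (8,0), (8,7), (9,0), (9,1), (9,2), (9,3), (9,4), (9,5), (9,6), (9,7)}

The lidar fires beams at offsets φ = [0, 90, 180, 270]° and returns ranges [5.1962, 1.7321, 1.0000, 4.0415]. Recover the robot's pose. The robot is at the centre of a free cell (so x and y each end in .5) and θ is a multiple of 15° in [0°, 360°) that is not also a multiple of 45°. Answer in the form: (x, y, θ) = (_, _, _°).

The pose lattice has 43·16 = 688 candidates. Test each by forward raycasting.
  (5.5, 1.5, 30°): beam 1 = 0.5774 ≠ 5.1962 ✗
  (6.5, 2.5, 165°): beam 1 = 5.6940 ≠ 5.1962 ✗
  (1.5, 1.5, 15°): beam 1 = 7.7646 ≠ 5.1962 ✗
  (7.5, 2.5, 75°): beam 1 = 4.6587 ≠ 5.1962 ✗
  …
  (4.5, 4.5, 330°): r_1=5.1962, r_2=1.7321, r_3=1.0000, r_4=4.0415 — all match ✓
Unique over the lattice → pose = (4.5, 4.5, 330°).

(x, y, θ) = (4.5, 4.5, 330°)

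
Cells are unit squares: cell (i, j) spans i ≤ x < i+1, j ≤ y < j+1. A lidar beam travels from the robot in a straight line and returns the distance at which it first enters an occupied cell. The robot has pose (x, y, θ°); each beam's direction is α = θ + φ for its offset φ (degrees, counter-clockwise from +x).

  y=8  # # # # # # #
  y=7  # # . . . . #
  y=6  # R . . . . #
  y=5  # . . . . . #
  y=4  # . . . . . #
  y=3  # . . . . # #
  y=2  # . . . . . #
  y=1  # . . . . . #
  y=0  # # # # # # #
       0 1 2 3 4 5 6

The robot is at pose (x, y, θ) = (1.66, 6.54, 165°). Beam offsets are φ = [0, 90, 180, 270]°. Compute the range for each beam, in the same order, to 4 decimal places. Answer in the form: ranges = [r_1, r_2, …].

beam 1: φ=0°, α=165°
  d=(-0.9659,0.2588)  start (1,6)  tX=0.6833 tY=1.7773  stride 1/|dx|=1.0353 1/|dy|=3.8637
    cross x-line → (0,6), t=0.6833 (wall)
  → r_1 = 0.6833
beam 2: φ=90°, α=255°
  d=(-0.2588,-0.9659)  start (1,6)  tX=2.5500 tY=0.5590  stride 1/|dx|=3.8637 1/|dy|=1.0353
    cross y-line → (1,5), t=0.5590
    cross y-line → (1,4), t=1.5943
    cross x-line → (0,4), t=2.5500 (wall)
  → r_2 = 2.5500
beam 3: φ=180°, α=345°
  d=(0.9659,-0.2588)  start (1,6)  tX=0.3520 tY=2.0864  stride 1/|dx|=1.0353 1/|dy|=3.8637
    cross x-line → (2,6), t=0.3520
    cross x-line → (3,6), t=1.3873
    cross y-line → (3,5), t=2.0864
    cross x-line → (4,5), t=2.4225
    cross x-line → (5,5), t=3.4578
    cross x-line → (6,5), t=4.4931 (wall)
  → r_3 = 4.4931
beam 4: φ=270°, α=75°
  d=(0.2588,0.9659)  start (1,6)  tX=1.3137 tY=0.4762  stride 1/|dx|=3.8637 1/|dy|=1.0353
    cross y-line → (1,7), t=0.4762 (wall)
  → r_4 = 0.4762

ranges = [0.6833, 2.5500, 4.4931, 0.4762]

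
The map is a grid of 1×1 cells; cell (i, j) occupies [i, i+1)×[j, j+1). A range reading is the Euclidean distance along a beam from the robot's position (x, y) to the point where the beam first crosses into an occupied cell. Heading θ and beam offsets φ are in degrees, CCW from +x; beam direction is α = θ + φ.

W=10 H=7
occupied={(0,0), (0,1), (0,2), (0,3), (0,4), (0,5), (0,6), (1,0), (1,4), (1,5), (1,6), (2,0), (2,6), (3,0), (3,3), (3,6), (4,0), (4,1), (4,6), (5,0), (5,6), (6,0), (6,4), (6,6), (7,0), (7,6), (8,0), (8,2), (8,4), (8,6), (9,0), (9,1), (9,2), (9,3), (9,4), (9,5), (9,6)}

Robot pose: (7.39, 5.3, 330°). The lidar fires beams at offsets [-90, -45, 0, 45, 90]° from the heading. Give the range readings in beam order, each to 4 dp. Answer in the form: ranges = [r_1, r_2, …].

beam 1: φ=-90°, α=240°
  cosα=-0.5000 sinα=-0.8660 | (7,5) | tMaxX 0.7800 tMaxY 0.3464 | tΔX 2.0000 tΔY 1.1547
    t=0.3464 [y] (7,4)
    t=0.7800 [x] (6,4) — stop
  → r_1 = 0.7800
beam 2: φ=-45°, α=285°
  cosα=0.2588 sinα=-0.9659 | (7,5) | tMaxX 2.3569 tMaxY 0.3106 | tΔX 3.8637 tΔY 1.0353
    t=0.3106 [y] (7,4)
    t=1.3459 [y] (7,3)
    t=2.3569 [x] (8,3)
    t=2.3811 [y] (8,2) — stop
  → r_2 = 2.3811
beam 3: φ=0°, α=330°
  cosα=0.8660 sinα=-0.5000 | (7,5) | tMaxX 0.7044 tMaxY 0.6000 | tΔX 1.1547 tΔY 2.0000
    t=0.6000 [y] (7,4)
    t=0.7044 [x] (8,4) — stop
  → r_3 = 0.7044
beam 4: φ=45°, α=15°
  cosα=0.9659 sinα=0.2588 | (7,5) | tMaxX 0.6315 tMaxY 2.7046 | tΔX 1.0353 tΔY 3.8637
    t=0.6315 [x] (8,5)
    t=1.6668 [x] (9,5) — stop
  → r_4 = 1.6668
beam 5: φ=90°, α=60°
  cosα=0.5000 sinα=0.8660 | (7,5) | tMaxX 1.2200 tMaxY 0.8083 | tΔX 2.0000 tΔY 1.1547
    t=0.8083 [y] (7,6) — stop
  → r_5 = 0.8083

ranges = [0.7800, 2.3811, 0.7044, 1.6668, 0.8083]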